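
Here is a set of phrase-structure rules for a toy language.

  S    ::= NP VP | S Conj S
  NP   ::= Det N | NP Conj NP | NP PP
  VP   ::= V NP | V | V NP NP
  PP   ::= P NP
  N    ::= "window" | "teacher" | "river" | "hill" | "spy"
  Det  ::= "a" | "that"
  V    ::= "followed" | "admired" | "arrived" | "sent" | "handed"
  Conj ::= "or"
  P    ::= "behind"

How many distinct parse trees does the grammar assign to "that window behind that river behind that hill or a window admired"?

5

Two of the 5 distinct bracketings:
[S [NP [NP [NP [Det that] [N window]] [PP [P behind] [NP [NP [Det that] [N river]] [PP [P behind] [NP [Det that] [N hill]]]]]] [Conj or] [NP [Det a] [N window]]] [VP [V admired]]]
[S [NP [NP [NP [NP [Det that] [N window]] [PP [P behind] [NP [Det that] [N river]]]] [PP [P behind] [NP [Det that] [N hill]]]] [Conj or] [NP [Det a] [N window]]] [VP [V admired]]]
The trees differ in how a recursive rule is bracketed over the same span.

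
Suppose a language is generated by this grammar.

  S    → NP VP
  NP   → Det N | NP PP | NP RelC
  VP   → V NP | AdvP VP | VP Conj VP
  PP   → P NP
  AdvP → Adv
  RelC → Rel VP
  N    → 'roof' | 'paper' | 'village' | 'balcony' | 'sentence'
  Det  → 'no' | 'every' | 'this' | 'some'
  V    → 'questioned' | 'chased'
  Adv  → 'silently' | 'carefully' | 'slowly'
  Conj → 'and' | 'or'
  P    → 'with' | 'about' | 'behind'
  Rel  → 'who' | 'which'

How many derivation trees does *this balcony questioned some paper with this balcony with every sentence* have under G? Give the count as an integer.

The two bracketings:
[S [NP [Det this] [N balcony]] [VP [V questioned] [NP [NP [Det some] [N paper]] [PP [P with] [NP [NP [Det this] [N balcony]] [PP [P with] [NP [Det every] [N sentence]]]]]]]]
[S [NP [Det this] [N balcony]] [VP [V questioned] [NP [NP [NP [Det some] [N paper]] [PP [P with] [NP [Det this] [N balcony]]]] [PP [P with] [NP [Det every] [N sentence]]]]]]
The trees differ in how a recursive rule is bracketed over the same span.

2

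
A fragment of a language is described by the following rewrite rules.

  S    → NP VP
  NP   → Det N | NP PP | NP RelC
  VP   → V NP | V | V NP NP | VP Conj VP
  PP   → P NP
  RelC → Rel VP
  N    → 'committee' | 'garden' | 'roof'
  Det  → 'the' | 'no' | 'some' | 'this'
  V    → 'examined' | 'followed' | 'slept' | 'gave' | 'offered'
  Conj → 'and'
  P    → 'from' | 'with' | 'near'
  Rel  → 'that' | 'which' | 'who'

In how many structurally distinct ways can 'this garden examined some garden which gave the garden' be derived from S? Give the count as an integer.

The two bracketings:
[S [NP [Det this] [N garden]] [VP [V examined] [NP [NP [Det some] [N garden]] [RelC [Rel which] [VP [V gave] [NP [Det the] [N garden]]]]]]]
[S [NP [Det this] [N garden]] [VP [V examined] [NP [NP [Det some] [N garden]] [RelC [Rel which] [VP [V gave]]]] [NP [Det the] [N garden]]]]
The difference turns on whether VP → V is used at the relevant span, versus an alternative expansion of VP.

2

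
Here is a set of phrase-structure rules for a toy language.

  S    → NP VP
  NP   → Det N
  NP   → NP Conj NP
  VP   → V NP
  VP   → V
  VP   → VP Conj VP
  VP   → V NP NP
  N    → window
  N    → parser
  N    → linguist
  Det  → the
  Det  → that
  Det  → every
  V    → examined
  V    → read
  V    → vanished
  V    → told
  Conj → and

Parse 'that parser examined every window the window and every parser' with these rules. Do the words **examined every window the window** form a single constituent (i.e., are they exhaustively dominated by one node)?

No

[S [NP [Det that] [N parser]] [VP [V examined] [NP [Det every] [N window]] [NP [NP [Det the] [N window]] [Conj and] [NP [Det every] [N parser]]]]]
The smallest constituent containing 'examined every window the window' is the VP spanning 'examined every window the window and every parser'; no single node in the tree dominates exactly the given words.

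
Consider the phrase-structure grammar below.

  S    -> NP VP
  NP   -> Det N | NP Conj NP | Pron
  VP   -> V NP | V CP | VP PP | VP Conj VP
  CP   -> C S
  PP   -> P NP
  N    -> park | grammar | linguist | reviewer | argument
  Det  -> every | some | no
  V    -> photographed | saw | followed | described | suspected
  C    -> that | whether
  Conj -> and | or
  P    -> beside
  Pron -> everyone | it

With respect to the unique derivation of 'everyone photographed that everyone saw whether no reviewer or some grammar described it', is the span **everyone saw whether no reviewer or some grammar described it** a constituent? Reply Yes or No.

[S [NP [Pron everyone]] [VP [V photographed] [CP [C that] [S [NP [Pron everyone]] [VP [V saw] [CP [C whether] [S [NP [NP [Det no] [N reviewer]] [Conj or] [NP [Det some] [N grammar]]] [VP [V described] [NP [Pron it]]]]]]]]]]
The words 'everyone saw whether no reviewer or some grammar described it' are exhaustively dominated by a single S node (built by S → NP VP), so they form a constituent.

Yes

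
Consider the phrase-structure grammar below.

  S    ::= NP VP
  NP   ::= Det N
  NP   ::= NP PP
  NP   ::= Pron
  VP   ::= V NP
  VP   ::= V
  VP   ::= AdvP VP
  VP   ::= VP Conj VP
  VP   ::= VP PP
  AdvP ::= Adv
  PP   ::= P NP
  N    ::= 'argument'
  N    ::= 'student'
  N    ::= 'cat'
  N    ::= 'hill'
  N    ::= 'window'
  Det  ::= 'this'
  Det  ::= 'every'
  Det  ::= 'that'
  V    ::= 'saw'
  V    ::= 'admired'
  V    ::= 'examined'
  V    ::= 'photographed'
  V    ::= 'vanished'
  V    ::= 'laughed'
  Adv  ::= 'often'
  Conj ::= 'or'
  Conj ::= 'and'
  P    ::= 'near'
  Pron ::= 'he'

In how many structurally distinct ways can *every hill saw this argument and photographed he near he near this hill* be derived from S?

9

Two of the 9 distinct bracketings:
[S [NP [Det every] [N hill]] [VP [VP [V saw] [NP [Det this] [N argument]]] [Conj and] [VP [V photographed] [NP [NP [Pron he]] [PP [P near] [NP [NP [Pron he]] [PP [P near] [NP [Det this] [N hill]]]]]]]]]
[S [NP [Det every] [N hill]] [VP [VP [V saw] [NP [Det this] [N argument]]] [Conj and] [VP [V photographed] [NP [NP [NP [Pron he]] [PP [P near] [NP [Pron he]]]] [PP [P near] [NP [Det this] [N hill]]]]]]]
The trees differ in how a recursive rule is bracketed over the same span.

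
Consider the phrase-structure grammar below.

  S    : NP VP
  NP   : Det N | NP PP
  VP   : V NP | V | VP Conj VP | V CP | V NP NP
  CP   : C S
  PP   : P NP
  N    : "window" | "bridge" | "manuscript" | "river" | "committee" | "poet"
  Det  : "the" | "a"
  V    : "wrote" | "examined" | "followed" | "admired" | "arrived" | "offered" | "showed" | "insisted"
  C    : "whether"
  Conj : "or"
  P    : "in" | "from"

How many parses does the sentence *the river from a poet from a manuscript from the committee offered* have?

5

Two of the 5 distinct bracketings:
[S [NP [NP [Det the] [N river]] [PP [P from] [NP [NP [Det a] [N poet]] [PP [P from] [NP [NP [Det a] [N manuscript]] [PP [P from] [NP [Det the] [N committee]]]]]]]] [VP [V offered]]]
[S [NP [NP [Det the] [N river]] [PP [P from] [NP [NP [NP [Det a] [N poet]] [PP [P from] [NP [Det a] [N manuscript]]]] [PP [P from] [NP [Det the] [N committee]]]]]] [VP [V offered]]]
The trees differ in how a recursive rule is bracketed over the same span.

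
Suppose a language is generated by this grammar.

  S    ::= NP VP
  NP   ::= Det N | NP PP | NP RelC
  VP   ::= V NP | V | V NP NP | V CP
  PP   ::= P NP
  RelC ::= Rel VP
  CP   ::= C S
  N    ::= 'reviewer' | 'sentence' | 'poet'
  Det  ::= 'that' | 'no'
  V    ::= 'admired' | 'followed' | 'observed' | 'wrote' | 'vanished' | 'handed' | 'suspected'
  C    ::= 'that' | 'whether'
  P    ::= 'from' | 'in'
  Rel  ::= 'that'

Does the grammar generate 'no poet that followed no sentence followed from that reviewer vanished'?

Ungrammatical

For S → NP VP, every NP-prefix leaves a non-VP remainder: after 'no poet' the remainder is not a VP; after 'no poet that followed' the remainder is not a VP; after 'no poet that followed no sentence' the remainder is not a VP.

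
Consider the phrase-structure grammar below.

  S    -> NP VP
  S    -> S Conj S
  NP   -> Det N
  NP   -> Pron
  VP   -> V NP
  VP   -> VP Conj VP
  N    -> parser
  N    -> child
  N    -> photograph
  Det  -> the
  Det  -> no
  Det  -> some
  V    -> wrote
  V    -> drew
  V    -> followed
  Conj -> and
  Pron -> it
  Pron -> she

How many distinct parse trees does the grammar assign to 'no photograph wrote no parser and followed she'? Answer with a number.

1

[S [NP [Det no] [N photograph]] [VP [VP [V wrote] [NP [Det no] [N parser]]] [Conj and] [VP [V followed] [NP [Pron she]]]]]
No rule offers an alternative attachment or grouping for any span, so this is the only derivation.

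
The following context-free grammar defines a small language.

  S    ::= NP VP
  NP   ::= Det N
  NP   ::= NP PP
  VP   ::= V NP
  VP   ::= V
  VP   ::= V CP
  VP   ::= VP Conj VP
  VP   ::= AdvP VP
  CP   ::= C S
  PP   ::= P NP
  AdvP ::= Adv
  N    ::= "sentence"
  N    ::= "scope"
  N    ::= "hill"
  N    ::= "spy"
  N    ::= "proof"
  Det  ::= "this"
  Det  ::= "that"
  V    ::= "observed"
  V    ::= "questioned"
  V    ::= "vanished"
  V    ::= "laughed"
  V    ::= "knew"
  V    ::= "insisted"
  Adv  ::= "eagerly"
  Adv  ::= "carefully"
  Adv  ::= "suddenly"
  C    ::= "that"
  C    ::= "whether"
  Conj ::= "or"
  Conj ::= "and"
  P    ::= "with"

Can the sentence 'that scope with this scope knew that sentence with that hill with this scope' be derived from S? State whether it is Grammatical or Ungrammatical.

Grammatical

[S [NP [NP [Det that] [N scope]] [PP [P with] [NP [Det this] [N scope]]]] [VP [V knew] [NP [NP [Det that] [N sentence]] [PP [P with] [NP [NP [Det that] [N hill]] [PP [P with] [NP [Det this] [N scope]]]]]]]]
Every word is introduced by a lexical rule and the phrasal rules combine the resulting categories into a single S.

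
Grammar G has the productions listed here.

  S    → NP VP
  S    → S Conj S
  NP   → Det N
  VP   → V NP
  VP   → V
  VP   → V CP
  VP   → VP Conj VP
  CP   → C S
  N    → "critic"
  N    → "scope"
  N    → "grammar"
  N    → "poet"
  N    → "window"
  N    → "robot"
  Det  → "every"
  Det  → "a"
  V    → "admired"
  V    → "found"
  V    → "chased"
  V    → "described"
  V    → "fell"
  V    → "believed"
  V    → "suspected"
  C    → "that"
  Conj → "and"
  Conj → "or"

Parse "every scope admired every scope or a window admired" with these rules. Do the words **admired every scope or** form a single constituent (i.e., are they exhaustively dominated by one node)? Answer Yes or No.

No

[S [S [NP [Det every] [N scope]] [VP [V admired] [NP [Det every] [N scope]]]] [Conj or] [S [NP [Det a] [N window]] [VP [V admired]]]]
The smallest constituent containing 'admired every scope or' is the S spanning 'every scope admired every scope or a window admired'; no single node in the tree dominates exactly the given words.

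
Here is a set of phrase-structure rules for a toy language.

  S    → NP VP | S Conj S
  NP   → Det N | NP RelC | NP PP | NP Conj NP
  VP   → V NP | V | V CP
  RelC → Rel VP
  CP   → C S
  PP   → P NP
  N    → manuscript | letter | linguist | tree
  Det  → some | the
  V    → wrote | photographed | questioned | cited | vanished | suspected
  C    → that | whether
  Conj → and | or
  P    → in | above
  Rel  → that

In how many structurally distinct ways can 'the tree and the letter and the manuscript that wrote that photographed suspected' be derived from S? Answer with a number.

9

Two of the 9 distinct bracketings:
[S [NP [NP [NP [NP [Det the] [N tree]] [Conj and] [NP [NP [Det the] [N letter]] [Conj and] [NP [Det the] [N manuscript]]]] [RelC [Rel that] [VP [V wrote]]]] [RelC [Rel that] [VP [V photographed]]]] [VP [V suspected]]]
[S [NP [NP [NP [NP [NP [Det the] [N tree]] [Conj and] [NP [Det the] [N letter]]] [Conj and] [NP [Det the] [N manuscript]]] [RelC [Rel that] [VP [V wrote]]]] [RelC [Rel that] [VP [V photographed]]]] [VP [V suspected]]]
The trees differ in how a recursive rule is bracketed over the same span.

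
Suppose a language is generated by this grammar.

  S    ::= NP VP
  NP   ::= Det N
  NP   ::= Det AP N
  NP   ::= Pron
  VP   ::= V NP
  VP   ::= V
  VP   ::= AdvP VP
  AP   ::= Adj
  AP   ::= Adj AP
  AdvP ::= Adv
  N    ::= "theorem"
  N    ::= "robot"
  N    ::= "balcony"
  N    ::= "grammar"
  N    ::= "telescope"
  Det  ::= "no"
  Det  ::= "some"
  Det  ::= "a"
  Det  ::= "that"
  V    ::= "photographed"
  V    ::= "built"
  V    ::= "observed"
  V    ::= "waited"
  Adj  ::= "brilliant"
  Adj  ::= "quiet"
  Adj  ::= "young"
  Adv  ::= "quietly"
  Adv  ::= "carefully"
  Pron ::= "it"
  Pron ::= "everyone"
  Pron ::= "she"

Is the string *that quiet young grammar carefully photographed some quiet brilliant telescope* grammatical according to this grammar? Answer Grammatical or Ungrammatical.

[S [NP [Det that] [AP [Adj quiet] [AP [Adj young]]] [N grammar]] [VP [AdvP [Adv carefully]] [VP [V photographed] [NP [Det some] [AP [Adj quiet] [AP [Adj brilliant]]] [N telescope]]]]]
Each bracket corresponds to one application of a listed rule, so the string is derivable from S.

Grammatical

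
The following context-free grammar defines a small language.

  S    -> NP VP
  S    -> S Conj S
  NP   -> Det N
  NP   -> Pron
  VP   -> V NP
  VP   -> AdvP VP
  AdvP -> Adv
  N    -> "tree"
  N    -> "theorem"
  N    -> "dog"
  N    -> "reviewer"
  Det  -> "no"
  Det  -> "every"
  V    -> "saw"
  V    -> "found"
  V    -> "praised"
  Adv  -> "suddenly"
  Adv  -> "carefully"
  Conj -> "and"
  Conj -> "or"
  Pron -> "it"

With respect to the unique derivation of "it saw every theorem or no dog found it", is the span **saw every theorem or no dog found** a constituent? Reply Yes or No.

[S [S [NP [Pron it]] [VP [V saw] [NP [Det every] [N theorem]]]] [Conj or] [S [NP [Det no] [N dog]] [VP [V found] [NP [Pron it]]]]]
The smallest constituent containing 'saw every theorem or no dog found' is the S spanning 'it saw every theorem or no dog found it'; no single node in the tree dominates exactly the given words.

No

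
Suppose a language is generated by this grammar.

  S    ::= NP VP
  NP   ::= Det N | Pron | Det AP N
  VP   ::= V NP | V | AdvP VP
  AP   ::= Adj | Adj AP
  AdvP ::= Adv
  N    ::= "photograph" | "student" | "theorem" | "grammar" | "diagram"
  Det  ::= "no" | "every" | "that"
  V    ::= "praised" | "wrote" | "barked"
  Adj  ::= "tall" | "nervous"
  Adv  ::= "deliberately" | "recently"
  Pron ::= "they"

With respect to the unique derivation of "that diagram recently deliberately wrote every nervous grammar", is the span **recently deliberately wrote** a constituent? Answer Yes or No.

No

[S [NP [Det that] [N diagram]] [VP [AdvP [Adv recently]] [VP [AdvP [Adv deliberately]] [VP [V wrote] [NP [Det every] [AP [Adj nervous]] [N grammar]]]]]]
The smallest constituent containing 'recently deliberately wrote' is the VP spanning 'recently deliberately wrote every nervous grammar'; no single node in the tree dominates exactly the given words.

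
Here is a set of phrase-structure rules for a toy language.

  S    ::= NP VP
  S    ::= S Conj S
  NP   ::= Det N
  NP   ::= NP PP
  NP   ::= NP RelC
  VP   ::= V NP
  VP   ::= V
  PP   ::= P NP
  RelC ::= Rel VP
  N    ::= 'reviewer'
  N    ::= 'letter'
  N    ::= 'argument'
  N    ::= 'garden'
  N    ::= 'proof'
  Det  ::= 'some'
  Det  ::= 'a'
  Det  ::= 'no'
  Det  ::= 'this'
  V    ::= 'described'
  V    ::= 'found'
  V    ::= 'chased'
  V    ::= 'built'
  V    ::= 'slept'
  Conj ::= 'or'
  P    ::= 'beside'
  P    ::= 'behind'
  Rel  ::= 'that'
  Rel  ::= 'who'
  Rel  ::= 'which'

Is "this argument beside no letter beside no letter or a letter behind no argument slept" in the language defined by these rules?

Ungrammatical

For S → NP VP, every NP-prefix leaves a non-VP remainder: after 'this argument' the remainder is not a VP; after 'this argument beside no letter' the remainder is not a VP; after 'this argument beside no letter beside no letter' the remainder is not a VP. The alternative S rule S → S Conj S likewise has no satisfying split.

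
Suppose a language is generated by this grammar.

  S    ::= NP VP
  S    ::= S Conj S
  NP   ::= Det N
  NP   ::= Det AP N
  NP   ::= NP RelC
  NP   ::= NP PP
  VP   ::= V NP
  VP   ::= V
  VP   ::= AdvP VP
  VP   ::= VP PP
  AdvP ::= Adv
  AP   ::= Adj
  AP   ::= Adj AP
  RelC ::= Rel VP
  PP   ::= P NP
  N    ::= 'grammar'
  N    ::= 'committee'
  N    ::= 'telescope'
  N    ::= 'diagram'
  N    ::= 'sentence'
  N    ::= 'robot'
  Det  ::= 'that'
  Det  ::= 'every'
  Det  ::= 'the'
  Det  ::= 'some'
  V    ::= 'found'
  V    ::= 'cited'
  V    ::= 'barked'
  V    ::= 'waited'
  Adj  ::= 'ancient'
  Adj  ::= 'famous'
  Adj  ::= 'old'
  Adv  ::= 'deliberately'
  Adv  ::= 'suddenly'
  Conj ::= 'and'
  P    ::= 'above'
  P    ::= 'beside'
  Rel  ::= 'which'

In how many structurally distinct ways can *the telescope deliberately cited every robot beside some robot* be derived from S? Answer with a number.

Two of the 3 distinct bracketings:
[S [NP [Det the] [N telescope]] [VP [AdvP [Adv deliberately]] [VP [V cited] [NP [NP [Det every] [N robot]] [PP [P beside] [NP [Det some] [N robot]]]]]]]
[S [NP [Det the] [N telescope]] [VP [AdvP [Adv deliberately]] [VP [VP [V cited] [NP [Det every] [N robot]]] [PP [P beside] [NP [Det some] [N robot]]]]]]
The difference turns on whether NP → NP PP is used at the relevant span, versus an alternative expansion of NP.

3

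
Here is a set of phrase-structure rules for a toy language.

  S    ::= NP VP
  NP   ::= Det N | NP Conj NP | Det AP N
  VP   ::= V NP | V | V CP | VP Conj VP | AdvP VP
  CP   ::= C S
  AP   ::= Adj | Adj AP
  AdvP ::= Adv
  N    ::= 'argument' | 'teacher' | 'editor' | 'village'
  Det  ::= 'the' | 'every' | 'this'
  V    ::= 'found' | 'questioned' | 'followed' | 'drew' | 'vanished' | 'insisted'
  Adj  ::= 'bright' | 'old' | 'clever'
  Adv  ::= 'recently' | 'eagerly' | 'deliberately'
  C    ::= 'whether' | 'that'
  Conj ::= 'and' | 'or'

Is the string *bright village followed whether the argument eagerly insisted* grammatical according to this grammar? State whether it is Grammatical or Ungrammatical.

For S → NP VP, no prefix of the string parses as an NP.

Ungrammatical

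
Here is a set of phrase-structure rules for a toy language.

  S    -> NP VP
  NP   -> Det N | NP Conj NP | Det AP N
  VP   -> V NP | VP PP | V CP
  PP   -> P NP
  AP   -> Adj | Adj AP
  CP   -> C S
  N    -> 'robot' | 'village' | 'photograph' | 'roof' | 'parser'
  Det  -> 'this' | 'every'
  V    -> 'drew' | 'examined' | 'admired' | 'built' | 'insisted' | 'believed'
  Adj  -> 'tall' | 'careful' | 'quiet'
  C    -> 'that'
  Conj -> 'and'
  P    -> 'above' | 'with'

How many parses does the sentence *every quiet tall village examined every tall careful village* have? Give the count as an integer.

1

[S [NP [Det every] [AP [Adj quiet] [AP [Adj tall]]] [N village]] [VP [V examined] [NP [Det every] [AP [Adj tall] [AP [Adj careful]]] [N village]]]]
No rule offers an alternative attachment or grouping for any span, so this is the only derivation.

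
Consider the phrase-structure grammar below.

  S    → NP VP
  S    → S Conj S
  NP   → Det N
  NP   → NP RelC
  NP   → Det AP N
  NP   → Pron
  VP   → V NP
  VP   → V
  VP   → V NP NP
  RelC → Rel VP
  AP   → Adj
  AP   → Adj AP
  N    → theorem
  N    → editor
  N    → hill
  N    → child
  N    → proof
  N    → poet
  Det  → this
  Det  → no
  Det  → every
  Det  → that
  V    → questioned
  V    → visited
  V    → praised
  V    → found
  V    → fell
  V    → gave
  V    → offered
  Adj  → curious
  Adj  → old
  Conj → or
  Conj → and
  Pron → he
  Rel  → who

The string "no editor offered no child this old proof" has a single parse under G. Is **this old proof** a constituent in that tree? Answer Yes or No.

Yes

[S [NP [Det no] [N editor]] [VP [V offered] [NP [Det no] [N child]] [NP [Det this] [AP [Adj old]] [N proof]]]]
The words 'this old proof' are exhaustively dominated by a single NP node (built by NP → Det AP N), so they form a constituent.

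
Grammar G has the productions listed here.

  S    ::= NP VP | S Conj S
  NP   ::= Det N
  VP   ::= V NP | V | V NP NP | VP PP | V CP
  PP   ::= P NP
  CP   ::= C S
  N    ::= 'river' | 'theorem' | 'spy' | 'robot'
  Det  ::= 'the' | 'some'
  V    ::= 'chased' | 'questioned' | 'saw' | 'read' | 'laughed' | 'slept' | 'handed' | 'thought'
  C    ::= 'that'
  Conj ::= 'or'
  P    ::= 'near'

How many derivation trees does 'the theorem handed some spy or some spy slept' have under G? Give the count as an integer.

[S [S [NP [Det the] [N theorem]] [VP [V handed] [NP [Det some] [N spy]]]] [Conj or] [S [NP [Det some] [N spy]] [VP [V slept]]]]
No rule offers an alternative attachment or grouping for any span, so this is the only derivation.

1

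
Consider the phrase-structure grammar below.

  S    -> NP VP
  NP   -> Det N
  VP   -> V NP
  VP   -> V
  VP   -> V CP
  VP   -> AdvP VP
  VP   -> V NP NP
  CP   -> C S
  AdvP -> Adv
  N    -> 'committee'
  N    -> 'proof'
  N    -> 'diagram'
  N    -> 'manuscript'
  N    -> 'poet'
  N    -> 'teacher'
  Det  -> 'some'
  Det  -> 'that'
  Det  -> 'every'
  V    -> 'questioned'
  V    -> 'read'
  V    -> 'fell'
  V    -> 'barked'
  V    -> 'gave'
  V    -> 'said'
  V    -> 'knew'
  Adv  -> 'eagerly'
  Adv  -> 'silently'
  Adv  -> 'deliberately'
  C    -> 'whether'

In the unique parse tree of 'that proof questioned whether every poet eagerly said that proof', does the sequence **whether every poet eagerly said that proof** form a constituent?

[S [NP [Det that] [N proof]] [VP [V questioned] [CP [C whether] [S [NP [Det every] [N poet]] [VP [AdvP [Adv eagerly]] [VP [V said] [NP [Det that] [N proof]]]]]]]]
The words 'whether every poet eagerly said that proof' are exhaustively dominated by a single CP node (built by CP → C S), so they form a constituent.

Yes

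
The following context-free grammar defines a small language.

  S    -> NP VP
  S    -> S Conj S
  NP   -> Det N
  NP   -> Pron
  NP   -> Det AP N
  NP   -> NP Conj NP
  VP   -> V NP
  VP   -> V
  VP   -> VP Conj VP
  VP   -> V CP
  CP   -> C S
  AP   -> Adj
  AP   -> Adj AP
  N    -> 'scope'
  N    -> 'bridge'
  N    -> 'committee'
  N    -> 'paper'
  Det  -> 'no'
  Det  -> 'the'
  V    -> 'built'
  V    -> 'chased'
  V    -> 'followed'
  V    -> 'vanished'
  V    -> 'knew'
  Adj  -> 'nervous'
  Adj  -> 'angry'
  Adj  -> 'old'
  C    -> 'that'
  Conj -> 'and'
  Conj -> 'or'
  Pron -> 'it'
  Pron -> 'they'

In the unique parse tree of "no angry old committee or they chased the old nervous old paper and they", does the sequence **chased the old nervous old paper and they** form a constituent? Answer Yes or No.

[S [NP [NP [Det no] [AP [Adj angry] [AP [Adj old]]] [N committee]] [Conj or] [NP [Pron they]]] [VP [V chased] [NP [NP [Det the] [AP [Adj old] [AP [Adj nervous] [AP [Adj old]]]] [N paper]] [Conj and] [NP [Pron they]]]]]
The words 'chased the old nervous old paper and they' are exhaustively dominated by a single VP node (built by VP → V NP), so they form a constituent.

Yes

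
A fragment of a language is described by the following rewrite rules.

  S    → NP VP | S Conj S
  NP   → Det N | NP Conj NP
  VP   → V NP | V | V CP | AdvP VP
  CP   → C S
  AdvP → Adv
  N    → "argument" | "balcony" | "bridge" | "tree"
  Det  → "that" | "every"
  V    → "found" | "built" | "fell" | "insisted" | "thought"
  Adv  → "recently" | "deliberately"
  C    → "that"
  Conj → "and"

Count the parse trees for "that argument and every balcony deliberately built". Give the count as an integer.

1

[S [NP [NP [Det that] [N argument]] [Conj and] [NP [Det every] [N balcony]]] [VP [AdvP [Adv deliberately]] [VP [V built]]]]
No rule offers an alternative attachment or grouping for any span, so this is the only derivation.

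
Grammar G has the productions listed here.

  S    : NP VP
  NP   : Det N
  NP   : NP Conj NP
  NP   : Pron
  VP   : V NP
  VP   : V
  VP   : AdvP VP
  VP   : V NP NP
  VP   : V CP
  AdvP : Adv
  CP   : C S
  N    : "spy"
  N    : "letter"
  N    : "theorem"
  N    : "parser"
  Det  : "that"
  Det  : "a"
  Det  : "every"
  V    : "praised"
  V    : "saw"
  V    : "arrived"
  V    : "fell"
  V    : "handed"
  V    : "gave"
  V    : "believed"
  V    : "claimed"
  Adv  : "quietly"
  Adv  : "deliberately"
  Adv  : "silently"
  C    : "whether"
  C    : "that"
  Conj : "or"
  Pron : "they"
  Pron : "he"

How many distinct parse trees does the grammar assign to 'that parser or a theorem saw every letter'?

[S [NP [NP [Det that] [N parser]] [Conj or] [NP [Det a] [N theorem]]] [VP [V saw] [NP [Det every] [N letter]]]]
No rule offers an alternative attachment or grouping for any span, so this is the only derivation.

1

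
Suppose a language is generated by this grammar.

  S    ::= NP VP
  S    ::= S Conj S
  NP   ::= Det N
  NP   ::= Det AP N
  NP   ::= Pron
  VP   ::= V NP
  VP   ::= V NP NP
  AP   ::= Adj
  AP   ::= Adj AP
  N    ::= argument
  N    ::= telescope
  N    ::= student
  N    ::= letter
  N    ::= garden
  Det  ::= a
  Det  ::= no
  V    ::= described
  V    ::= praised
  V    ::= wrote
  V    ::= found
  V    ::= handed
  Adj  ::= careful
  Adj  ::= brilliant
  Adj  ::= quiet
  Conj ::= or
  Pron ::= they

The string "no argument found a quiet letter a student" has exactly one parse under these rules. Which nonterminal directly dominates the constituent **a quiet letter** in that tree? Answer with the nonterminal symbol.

VP

S
  NP
    Det: no
    N: argument
  VP
    V: found
    NP
      Det: a
      AP
        Adj: quiet
      N: letter
    NP
      Det: a
      N: student
The span 'a quiet letter' is the NP node built by NP → Det AP N.
Its mother is the VP built by VP → V NP NP.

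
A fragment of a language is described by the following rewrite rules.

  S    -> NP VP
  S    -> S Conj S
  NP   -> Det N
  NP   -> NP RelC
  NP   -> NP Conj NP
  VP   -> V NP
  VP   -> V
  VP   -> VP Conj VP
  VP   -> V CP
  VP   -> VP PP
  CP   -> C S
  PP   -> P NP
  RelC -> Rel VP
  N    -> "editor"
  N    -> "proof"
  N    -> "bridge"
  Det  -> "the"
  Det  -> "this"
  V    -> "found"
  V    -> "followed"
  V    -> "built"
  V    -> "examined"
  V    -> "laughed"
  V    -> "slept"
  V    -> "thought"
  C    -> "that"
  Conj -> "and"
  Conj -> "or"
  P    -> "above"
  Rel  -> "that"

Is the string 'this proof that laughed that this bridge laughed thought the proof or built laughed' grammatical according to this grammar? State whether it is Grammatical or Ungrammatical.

For S → NP VP, every NP-prefix leaves a non-VP remainder: after 'this proof' the remainder is not a VP; after 'this proof that laughed' the remainder is not a VP; after 'this proof that laughed that this bridge laughed' the remainder is not a VP. The alternative S rule S → S Conj S likewise has no satisfying split.

Ungrammatical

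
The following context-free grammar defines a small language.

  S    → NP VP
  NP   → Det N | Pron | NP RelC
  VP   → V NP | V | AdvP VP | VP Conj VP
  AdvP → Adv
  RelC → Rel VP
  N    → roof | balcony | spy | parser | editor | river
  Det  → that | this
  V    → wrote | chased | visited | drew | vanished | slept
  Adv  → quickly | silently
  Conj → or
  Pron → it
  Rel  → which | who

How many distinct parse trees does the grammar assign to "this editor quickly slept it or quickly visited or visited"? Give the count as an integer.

7

Two of the 7 distinct bracketings:
[S [NP [Det this] [N editor]] [VP [AdvP [Adv quickly]] [VP [VP [V slept] [NP [Pron it]]] [Conj or] [VP [AdvP [Adv quickly]] [VP [VP [V visited]] [Conj or] [VP [V visited]]]]]]]
[S [NP [Det this] [N editor]] [VP [AdvP [Adv quickly]] [VP [VP [V slept] [NP [Pron it]]] [Conj or] [VP [VP [AdvP [Adv quickly]] [VP [V visited]]] [Conj or] [VP [V visited]]]]]]
The trees differ in how a recursive rule is bracketed over the same span.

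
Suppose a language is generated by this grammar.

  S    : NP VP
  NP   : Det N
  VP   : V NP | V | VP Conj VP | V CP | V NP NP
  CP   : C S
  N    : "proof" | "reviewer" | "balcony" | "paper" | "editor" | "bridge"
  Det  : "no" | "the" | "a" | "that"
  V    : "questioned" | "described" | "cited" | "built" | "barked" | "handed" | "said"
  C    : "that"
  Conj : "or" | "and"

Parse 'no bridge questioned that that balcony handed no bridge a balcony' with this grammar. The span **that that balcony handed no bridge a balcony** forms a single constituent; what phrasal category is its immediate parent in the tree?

S
  NP
    Det: no
    N: bridge
  VP
    V: questioned
    CP
      C: that
      S
        NP
          Det: that
          N: balcony
        VP
          V: handed
          NP
            Det: no
            N: bridge
          NP
            Det: a
            N: balcony
The span 'that that balcony handed no bridge a balcony' is the CP node built by CP → C S.
Its mother is the VP built by VP → V CP.

VP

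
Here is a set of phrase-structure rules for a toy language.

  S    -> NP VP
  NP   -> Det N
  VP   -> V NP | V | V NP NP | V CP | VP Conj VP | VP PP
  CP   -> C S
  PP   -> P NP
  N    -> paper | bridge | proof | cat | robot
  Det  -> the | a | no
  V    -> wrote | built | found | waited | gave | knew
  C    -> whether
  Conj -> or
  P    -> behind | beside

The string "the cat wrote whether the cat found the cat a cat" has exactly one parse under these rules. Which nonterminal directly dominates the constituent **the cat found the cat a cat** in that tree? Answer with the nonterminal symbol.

CP

[S [NP [Det the] [N cat]] [VP [V wrote] [CP [C whether] [S [NP [Det the] [N cat]] [VP [V found] [NP [Det the] [N cat]] [NP [Det a] [N cat]]]]]]]
The span 'the cat found the cat a cat' is the S node built by S → NP VP.
Its mother is the CP built by CP → C S.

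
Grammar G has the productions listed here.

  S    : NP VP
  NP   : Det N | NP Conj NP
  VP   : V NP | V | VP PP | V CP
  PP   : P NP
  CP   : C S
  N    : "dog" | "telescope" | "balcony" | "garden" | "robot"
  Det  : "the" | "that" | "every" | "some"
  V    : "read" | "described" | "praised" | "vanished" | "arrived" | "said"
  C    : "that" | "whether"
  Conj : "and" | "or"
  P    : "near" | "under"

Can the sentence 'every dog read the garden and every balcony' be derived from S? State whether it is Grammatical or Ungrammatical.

[S [NP [Det every] [N dog]] [VP [V read] [NP [NP [Det the] [N garden]] [Conj and] [NP [Det every] [N balcony]]]]]
Each bracket corresponds to one application of a listed rule, so the string is derivable from S.

Grammatical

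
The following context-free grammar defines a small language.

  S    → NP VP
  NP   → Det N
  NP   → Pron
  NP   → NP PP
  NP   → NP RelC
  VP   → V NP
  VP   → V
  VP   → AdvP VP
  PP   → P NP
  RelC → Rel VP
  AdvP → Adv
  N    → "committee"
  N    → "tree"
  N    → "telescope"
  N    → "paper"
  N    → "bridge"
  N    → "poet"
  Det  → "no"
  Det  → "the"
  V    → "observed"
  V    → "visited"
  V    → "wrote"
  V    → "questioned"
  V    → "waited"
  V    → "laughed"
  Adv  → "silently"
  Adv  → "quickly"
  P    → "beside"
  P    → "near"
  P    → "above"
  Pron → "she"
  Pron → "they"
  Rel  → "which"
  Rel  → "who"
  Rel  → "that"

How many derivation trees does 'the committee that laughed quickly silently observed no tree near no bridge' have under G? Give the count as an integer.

1

[S [NP [NP [Det the] [N committee]] [RelC [Rel that] [VP [V laughed]]]] [VP [AdvP [Adv quickly]] [VP [AdvP [Adv silently]] [VP [V observed] [NP [NP [Det no] [N tree]] [PP [P near] [NP [Det no] [N bridge]]]]]]]]
No rule offers an alternative attachment or grouping for any span, so this is the only derivation.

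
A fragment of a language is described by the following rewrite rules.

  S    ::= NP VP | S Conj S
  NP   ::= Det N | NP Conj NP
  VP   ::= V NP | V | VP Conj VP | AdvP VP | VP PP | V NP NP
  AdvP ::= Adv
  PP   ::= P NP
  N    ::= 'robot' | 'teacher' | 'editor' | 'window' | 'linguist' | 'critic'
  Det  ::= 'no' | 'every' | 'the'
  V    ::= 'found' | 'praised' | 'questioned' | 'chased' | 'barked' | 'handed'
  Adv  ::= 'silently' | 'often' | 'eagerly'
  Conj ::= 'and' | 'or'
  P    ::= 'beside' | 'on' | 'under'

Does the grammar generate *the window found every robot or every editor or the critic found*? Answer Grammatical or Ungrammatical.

Grammatical

S
  S
    NP
      Det: the
      N: window
    VP
      V: found
      NP
        Det: every
        N: robot
  Conj: or
  S
    NP
      NP
        Det: every
        N: editor
      Conj: or
      NP
        Det: the
        N: critic
    VP
      V: found
Every word is introduced by a lexical rule and the phrasal rules combine the resulting categories into a single S.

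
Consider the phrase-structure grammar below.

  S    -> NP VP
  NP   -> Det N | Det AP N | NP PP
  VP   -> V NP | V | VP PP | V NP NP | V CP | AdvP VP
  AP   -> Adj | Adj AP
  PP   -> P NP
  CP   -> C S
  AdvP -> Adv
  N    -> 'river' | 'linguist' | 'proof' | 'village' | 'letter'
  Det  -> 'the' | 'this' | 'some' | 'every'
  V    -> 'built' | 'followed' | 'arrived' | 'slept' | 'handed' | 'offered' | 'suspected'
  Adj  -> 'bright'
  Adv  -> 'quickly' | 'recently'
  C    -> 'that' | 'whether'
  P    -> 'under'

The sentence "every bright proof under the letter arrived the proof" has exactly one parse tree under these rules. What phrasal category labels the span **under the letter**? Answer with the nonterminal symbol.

[S [NP [NP [Det every] [AP [Adj bright]] [N proof]] [PP [P under] [NP [Det the] [N letter]]]] [VP [V arrived] [NP [Det the] [N proof]]]]
The span 'under the letter' is the PP node built by PP → P NP.

PP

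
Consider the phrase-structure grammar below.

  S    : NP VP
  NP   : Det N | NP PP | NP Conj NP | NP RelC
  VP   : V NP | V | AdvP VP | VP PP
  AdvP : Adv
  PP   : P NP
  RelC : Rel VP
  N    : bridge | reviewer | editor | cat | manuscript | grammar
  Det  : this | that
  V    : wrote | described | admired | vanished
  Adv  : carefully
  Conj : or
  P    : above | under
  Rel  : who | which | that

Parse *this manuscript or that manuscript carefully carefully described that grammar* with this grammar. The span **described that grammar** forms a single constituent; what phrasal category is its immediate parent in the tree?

VP

[S [NP [NP [Det this] [N manuscript]] [Conj or] [NP [Det that] [N manuscript]]] [VP [AdvP [Adv carefully]] [VP [AdvP [Adv carefully]] [VP [V described] [NP [Det that] [N grammar]]]]]]
The span 'described that grammar' is the VP node built by VP → V NP.
Its mother is the VP built by VP → AdvP VP.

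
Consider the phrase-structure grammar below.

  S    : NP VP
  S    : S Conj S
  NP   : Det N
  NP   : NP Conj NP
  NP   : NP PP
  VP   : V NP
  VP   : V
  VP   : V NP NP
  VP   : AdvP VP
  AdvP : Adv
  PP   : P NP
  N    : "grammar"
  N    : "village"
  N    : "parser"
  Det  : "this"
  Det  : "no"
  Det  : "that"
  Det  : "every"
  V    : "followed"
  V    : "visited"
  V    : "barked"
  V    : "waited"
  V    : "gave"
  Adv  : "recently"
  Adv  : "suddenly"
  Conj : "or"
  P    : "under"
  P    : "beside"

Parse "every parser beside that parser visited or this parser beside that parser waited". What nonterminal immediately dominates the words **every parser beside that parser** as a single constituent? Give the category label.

NP

S
  S
    NP
      NP
        Det: every
        N: parser
      PP
        P: beside
        NP
          Det: that
          N: parser
    VP
      V: visited
  Conj: or
  S
    NP
      NP
        Det: this
        N: parser
      PP
        P: beside
        NP
          Det: that
          N: parser
    VP
      V: waited
The span 'every parser beside that parser' is the NP node built by NP → NP PP.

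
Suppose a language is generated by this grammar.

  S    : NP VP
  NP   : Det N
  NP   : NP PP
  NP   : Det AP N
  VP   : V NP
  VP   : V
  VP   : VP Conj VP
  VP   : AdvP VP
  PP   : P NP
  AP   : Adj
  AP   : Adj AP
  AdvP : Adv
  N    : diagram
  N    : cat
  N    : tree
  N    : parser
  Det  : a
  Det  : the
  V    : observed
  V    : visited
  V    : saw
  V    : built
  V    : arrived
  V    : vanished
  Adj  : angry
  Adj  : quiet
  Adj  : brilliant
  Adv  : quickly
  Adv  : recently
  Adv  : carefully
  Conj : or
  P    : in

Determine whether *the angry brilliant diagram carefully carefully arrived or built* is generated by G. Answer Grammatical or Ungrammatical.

Grammatical

[S [NP [Det the] [AP [Adj angry] [AP [Adj brilliant]]] [N diagram]] [VP [VP [AdvP [Adv carefully]] [VP [AdvP [Adv carefully]] [VP [V arrived]]]] [Conj or] [VP [V built]]]]
Every word is introduced by a lexical rule and the phrasal rules combine the resulting categories into a single S.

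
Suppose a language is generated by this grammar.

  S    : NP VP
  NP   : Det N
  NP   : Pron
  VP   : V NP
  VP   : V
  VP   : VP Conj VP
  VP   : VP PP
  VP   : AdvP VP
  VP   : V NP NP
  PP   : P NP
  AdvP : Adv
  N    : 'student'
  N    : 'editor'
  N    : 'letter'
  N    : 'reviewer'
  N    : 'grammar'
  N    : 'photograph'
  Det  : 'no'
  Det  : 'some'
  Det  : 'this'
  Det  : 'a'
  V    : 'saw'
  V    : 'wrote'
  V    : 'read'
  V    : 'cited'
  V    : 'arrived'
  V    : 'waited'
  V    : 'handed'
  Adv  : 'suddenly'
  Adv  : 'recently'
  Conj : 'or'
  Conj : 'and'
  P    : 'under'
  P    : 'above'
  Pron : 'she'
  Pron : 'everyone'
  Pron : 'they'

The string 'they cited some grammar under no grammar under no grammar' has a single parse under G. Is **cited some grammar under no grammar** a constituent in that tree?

[S [NP [Pron they]] [VP [VP [VP [V cited] [NP [Det some] [N grammar]]] [PP [P under] [NP [Det no] [N grammar]]]] [PP [P under] [NP [Det no] [N grammar]]]]]
The words 'cited some grammar under no grammar' are exhaustively dominated by a single VP node (built by VP → VP PP), so they form a constituent.

Yes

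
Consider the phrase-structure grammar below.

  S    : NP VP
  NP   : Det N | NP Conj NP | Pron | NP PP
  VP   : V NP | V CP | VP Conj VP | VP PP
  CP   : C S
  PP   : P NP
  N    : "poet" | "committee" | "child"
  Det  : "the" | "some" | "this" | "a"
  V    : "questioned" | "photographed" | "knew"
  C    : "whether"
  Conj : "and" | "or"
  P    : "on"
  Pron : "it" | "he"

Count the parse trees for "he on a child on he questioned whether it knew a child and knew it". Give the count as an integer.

Two of the 4 distinct bracketings:
[S [NP [NP [Pron he]] [PP [P on] [NP [NP [Det a] [N child]] [PP [P on] [NP [Pron he]]]]]] [VP [V questioned] [CP [C whether] [S [NP [Pron it]] [VP [VP [V knew] [NP [Det a] [N child]]] [Conj and] [VP [V knew] [NP [Pron it]]]]]]]]
[S [NP [NP [Pron he]] [PP [P on] [NP [NP [Det a] [N child]] [PP [P on] [NP [Pron he]]]]]] [VP [VP [V questioned] [CP [C whether] [S [NP [Pron it]] [VP [V knew] [NP [Det a] [N child]]]]]] [Conj and] [VP [V knew] [NP [Pron it]]]]]
The trees differ in how a recursive rule is bracketed over the same span.

4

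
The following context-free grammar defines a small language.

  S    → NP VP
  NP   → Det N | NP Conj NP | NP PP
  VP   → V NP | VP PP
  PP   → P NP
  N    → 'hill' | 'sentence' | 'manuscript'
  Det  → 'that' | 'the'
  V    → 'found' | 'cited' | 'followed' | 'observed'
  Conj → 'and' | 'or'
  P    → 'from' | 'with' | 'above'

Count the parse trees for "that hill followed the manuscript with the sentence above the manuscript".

Two of the 5 distinct bracketings:
[S [NP [Det that] [N hill]] [VP [V followed] [NP [NP [Det the] [N manuscript]] [PP [P with] [NP [NP [Det the] [N sentence]] [PP [P above] [NP [Det the] [N manuscript]]]]]]]]
[S [NP [Det that] [N hill]] [VP [V followed] [NP [NP [NP [Det the] [N manuscript]] [PP [P with] [NP [Det the] [N sentence]]]] [PP [P above] [NP [Det the] [N manuscript]]]]]]
The trees differ in how a recursive rule is bracketed over the same span.

5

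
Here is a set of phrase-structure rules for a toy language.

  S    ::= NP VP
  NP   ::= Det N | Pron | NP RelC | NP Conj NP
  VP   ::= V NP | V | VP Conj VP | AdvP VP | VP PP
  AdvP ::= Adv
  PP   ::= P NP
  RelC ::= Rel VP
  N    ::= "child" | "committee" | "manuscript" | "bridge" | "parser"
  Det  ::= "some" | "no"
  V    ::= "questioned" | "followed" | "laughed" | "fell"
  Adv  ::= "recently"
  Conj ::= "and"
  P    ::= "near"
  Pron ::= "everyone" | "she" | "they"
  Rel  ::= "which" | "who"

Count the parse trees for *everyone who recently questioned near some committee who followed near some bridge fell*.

7

Two of the 7 distinct bracketings:
[S [NP [NP [Pron everyone]] [RelC [Rel who] [VP [AdvP [Adv recently]] [VP [VP [V questioned]] [PP [P near] [NP [NP [Det some] [N committee]] [RelC [Rel who] [VP [VP [V followed]] [PP [P near] [NP [Det some] [N bridge]]]]]]]]]]] [VP [V fell]]]
[S [NP [NP [Pron everyone]] [RelC [Rel who] [VP [AdvP [Adv recently]] [VP [VP [VP [V questioned]] [PP [P near] [NP [NP [Det some] [N committee]] [RelC [Rel who] [VP [V followed]]]]]] [PP [P near] [NP [Det some] [N bridge]]]]]]] [VP [V fell]]]
The trees differ in how a recursive rule is bracketed over the same span.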